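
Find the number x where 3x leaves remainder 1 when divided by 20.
7

gcd(3, 20) = 1, so the inverse exists.
Extended Euclidean algorithm on (20, 3):
20 = 6 × 3 + 2  ⟹  2 = (1)·20 + (-6)·3
3 = 1 × 2 + 1  ⟹  1 = (-1)·20 + (7)·3
So (7)·3 ≡ 1 (mod 20), i.e. 3^(-1) ≡ 7 (mod 20).
Check: 3 × 7 = 21 ≡ 1 (mod 20)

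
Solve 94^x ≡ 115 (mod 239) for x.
45

Baby-step giant-step with step n = ⌈√239⌉ = 16.
Baby steps 94^j mod 239 (j:value) for j=0..15: 0:1, 1:94, 2:232, 3:59, 4:49, 5:65, 6:135, 7:23, 8:11, 9:78, 10:162, 11:171, 12:61, 13:237, 14:51, 15:14.
Giant-step multiplier: 94^(-16) ≡ 94^(238-16) = 94^222 ≡ 160 (mod 239).
Giant steps γ_i = 115·160^i mod 239: γ_0=115, γ_1=236, γ_2=237 (in table at j=13).
x = i·n + j = 2·16 + 13 = 45.
Check: 94^45 ≡ 115 (mod 239).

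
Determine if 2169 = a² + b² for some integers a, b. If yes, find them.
12² + 45² (a=12, b=45)

Factorization: 2169 = 3^2 × 241
By Fermat: n is sum of two squares iff every prime p ≡ 3 (mod 4) appears to even power.
All primes ≡ 3 (mod 4) appear to even power.
Search a = 0, 1, 2, … for 2169 - a² a perfect square: first hit at a = 12: 2169 - 144 = 2025 = 45².
2169 = 12² + 45² = 144 + 2025 ✓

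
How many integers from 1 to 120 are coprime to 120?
32

120 = 2^3 × 3 × 5
φ(n) = n × ∏(1 - 1/p) for each prime p dividing n
φ(120) = 120 × (1 - 1/2) × (1 - 1/3) × (1 - 1/5) = 32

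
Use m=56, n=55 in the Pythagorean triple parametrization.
(111, 6160, 6161)

Euclid's formula: a = m² - n², b = 2mn, c = m² + n²
m = 56, n = 55
a = 56² - 55² = 3136 - 3025 = 111
b = 2 × 56 × 55 = 6160
c = 56² + 55² = 3136 + 3025 = 6161
Verification: 111² + 6160² = 12321 + 37945600 = 37957921 = 6161² ✓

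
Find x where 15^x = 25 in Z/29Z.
12

Baby-step giant-step with step n = ⌈√29⌉ = 6.
Baby steps 15^j mod 29 (j:value) for j=0..5: 0:1, 1:15, 2:22, 3:11, 4:20, 5:10.
Giant-step multiplier: 15^(-6) ≡ 15^(28-6) = 15^22 ≡ 6 (mod 29).
Giant steps γ_i = 25·6^i mod 29: γ_0=25, γ_1=5, γ_2=1 (in table at j=0).
x = i·n + j = 2·6 + 0 = 12.
Check: 15^12 ≡ 25 (mod 29).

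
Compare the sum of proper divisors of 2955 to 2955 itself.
deficient

Proper divisors of 2955: sum = 1 + 3 + 5 + 15 + 197 + 591 + 985 = 1797
Since 1797 < 2955, 2955 is deficient.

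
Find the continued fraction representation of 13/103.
[0; 7, 1, 12]

Euclidean algorithm steps:
13 = 0 × 103 + 13
103 = 7 × 13 + 12
13 = 1 × 12 + 1
12 = 12 × 1 + 0
Continued fraction: [0; 7, 1, 12]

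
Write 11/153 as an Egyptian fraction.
1/14 + 1/2142

Greedy algorithm:
11/153: ceiling(153/11) = 14, use 1/14
1/2142: ceiling(2142/1) = 2142, use 1/2142
Result: 11/153 = 1/14 + 1/2142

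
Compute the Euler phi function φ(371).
312

371 = 7 × 53
φ(n) = n × ∏(1 - 1/p) for each prime p dividing n
φ(371) = 371 × (1 - 1/7) × (1 - 1/53) = 312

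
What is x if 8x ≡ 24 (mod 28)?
x ≡ 3 (mod 7)

gcd(8, 28) = 4, which divides 24, so solutions exist.
Divide through by 4: 2x ≡ 6 (mod 7).
Find 2^(-1) mod 7 by the extended Euclidean algorithm:
7 = 3 × 2 + 1  ⟹  1 = (1)·7 + (-3)·2
So (-3)·2 ≡ 1 (mod 7), i.e. 2^(-1) ≡ -3 ≡ 4 (mod 7).
x ≡ 4 × 6 = 24 ≡ 3 (mod 7).
Check: 8 × 3 = 24 ≡ 24 (mod 28).
x ≡ 3 (mod 7), giving 4 solutions mod 28.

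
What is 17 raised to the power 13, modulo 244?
157

Repeated squaring. Binary of 13 = 1101.
17^1 ≡ 17 (mod 244); 17^2 ≡ 45 (mod 244); 17^4 ≡ 73 (mod 244); 17^8 ≡ 205 (mod 244)
17^13 = 17^1 × 17^4 × 17^8 ≡ 157 (mod 244)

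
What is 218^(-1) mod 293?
125

gcd(218, 293) = 1, so the inverse exists.
Extended Euclidean algorithm on (293, 218):
293 = 1 × 218 + 75  ⟹  75 = (1)·293 + (-1)·218
218 = 2 × 75 + 68  ⟹  68 = (-2)·293 + (3)·218
75 = 1 × 68 + 7  ⟹  7 = (3)·293 + (-4)·218
68 = 9 × 7 + 5  ⟹  5 = (-29)·293 + (39)·218
7 = 1 × 5 + 2  ⟹  2 = (32)·293 + (-43)·218
5 = 2 × 2 + 1  ⟹  1 = (-93)·293 + (125)·218
So (125)·218 ≡ 1 (mod 293), i.e. 218^(-1) ≡ 125 (mod 293).
Check: 218 × 125 = 27250 ≡ 1 (mod 293)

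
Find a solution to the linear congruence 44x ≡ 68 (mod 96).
x ≡ 19 (mod 24)

gcd(44, 96) = 4, which divides 68, so solutions exist.
Divide through by 4: 11x ≡ 17 (mod 24).
Find 11^(-1) mod 24 by the extended Euclidean algorithm:
24 = 2 × 11 + 2  ⟹  2 = (1)·24 + (-2)·11
11 = 5 × 2 + 1  ⟹  1 = (-5)·24 + (11)·11
So (11)·11 ≡ 1 (mod 24), i.e. 11^(-1) ≡ 11 (mod 24).
x ≡ 11 × 17 = 187 ≡ 19 (mod 24).
Check: 44 × 19 = 836 ≡ 68 (mod 96).
x ≡ 19 (mod 24), giving 4 solutions mod 96.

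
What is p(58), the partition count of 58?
715220

p(n) counts ways to write n as a sum of positive integers (order ignored).
Euler's pentagonal recurrence: p(k) = p(k-1) + p(k-2) - p(k-5) - p(k-7) + p(k-12) + p(k-15) - ... (offsets j(3j∓1)/2, signs ++--, p(0)=1, p(<0)=0).
DP table for k = 0..57: p(0)=1, p(1)=1, p(2)=2, p(3)=3, p(4)=5, p(5)=7, p(6)=11, p(7)=15, p(8)=22, p(9)=30, p(10)=42, p(11)=56, p(12)=77, p(13)=101, p(14)=135, p(15)=176, p(16)=231, p(17)=297, p(18)=385, p(19)=490, p(20)=627, p(21)=792, p(22)=1002, p(23)=1255, p(24)=1575, p(25)=1958, p(26)=2436, p(27)=3010, p(28)=3718, p(29)=4565, p(30)=5604, p(31)=6842, p(32)=8349, p(33)=10143, p(34)=12310, p(35)=14883, p(36)=17977, p(37)=21637, p(38)=26015, p(39)=31185, p(40)=37338, p(41)=44583, p(42)=53174, p(43)=63261, p(44)=75175, p(45)=89134, p(46)=105558, p(47)=124754, p(48)=147273, p(49)=173525, p(50)=204226, p(51)=239943, p(52)=281589, p(53)=329931, p(54)=386155, p(55)=451276, p(56)=526823, p(57)=614154.
Final step: p(58) = p(57) + p(56) - p(53) - p(51) + p(46) + p(43) - p(36) - p(32) + p(23) + p(18) - p(7) - p(1)
= 614154 + 526823 - 329931 - 239943 + 105558 + 63261 - 17977 - 8349 + 1255 + 385 - 15 - 1
= 715220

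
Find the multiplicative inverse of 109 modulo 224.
37

gcd(109, 224) = 1, so the inverse exists.
Extended Euclidean algorithm on (224, 109):
224 = 2 × 109 + 6  ⟹  6 = (1)·224 + (-2)·109
109 = 18 × 6 + 1  ⟹  1 = (-18)·224 + (37)·109
So (37)·109 ≡ 1 (mod 224), i.e. 109^(-1) ≡ 37 (mod 224).
Check: 109 × 37 = 4033 ≡ 1 (mod 224)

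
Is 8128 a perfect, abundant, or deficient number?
perfect

Proper divisors of 8128: sum = 1 + 2 + 4 + 8 + 16 + 32 + 64 + 127 + 254 + 508 + 1016 + 2032 + 4064 = 8128
Since 8128 = 8128, 8128 is perfect.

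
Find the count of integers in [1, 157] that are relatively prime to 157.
156

157 = 157
φ(n) = n × ∏(1 - 1/p) for each prime p dividing n
φ(157) = 157 × (1 - 1/157) = 156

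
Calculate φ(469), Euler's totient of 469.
396

469 = 7 × 67
φ(n) = n × ∏(1 - 1/p) for each prime p dividing n
φ(469) = 469 × (1 - 1/7) × (1 - 1/67) = 396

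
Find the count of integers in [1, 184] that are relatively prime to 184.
88

184 = 2^3 × 23
φ(n) = n × ∏(1 - 1/p) for each prime p dividing n
φ(184) = 184 × (1 - 1/2) × (1 - 1/23) = 88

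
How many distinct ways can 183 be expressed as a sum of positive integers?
896684817527

p(n) counts ways to write n as a sum of positive integers (order ignored).
Euler's pentagonal recurrence: p(k) = p(k-1) + p(k-2) - p(k-5) - p(k-7) + p(k-12) + p(k-15) - ... (offsets j(3j∓1)/2, signs ++--, p(0)=1, p(<0)=0).
DP table for k = 0..182: p(0)=1, p(1)=1, p(2)=2, p(3)=3, p(4)=5, p(5)=7, p(6)=11, p(7)=15, p(8)=22, p(9)=30, p(10)=42, p(11)=56, p(12)=77, p(13)=101, p(14)=135, p(15)=176, p(16)=231, p(17)=297, p(18)=385, p(19)=490, p(20)=627, p(21)=792, p(22)=1002, p(23)=1255, p(24)=1575, p(25)=1958, p(26)=2436, p(27)=3010, p(28)=3718, p(29)=4565, p(30)=5604, p(31)=6842, p(32)=8349, p(33)=10143, p(34)=12310, p(35)=14883, p(36)=17977, p(37)=21637, p(38)=26015, p(39)=31185, p(40)=37338, p(41)=44583, p(42)=53174, p(43)=63261, p(44)=75175, p(45)=89134, p(46)=105558, p(47)=124754, p(48)=147273, p(49)=173525, p(50)=204226, p(51)=239943, p(52)=281589, p(53)=329931, p(54)=386155, p(55)=451276, p(56)=526823, p(57)=614154, p(58)=715220, p(59)=831820, p(60)=966467, p(61)=1121505, p(62)=1300156, p(63)=1505499, p(64)=1741630, p(65)=2012558, p(66)=2323520, p(67)=2679689, p(68)=3087735, p(69)=3554345, p(70)=4087968, p(71)=4697205, p(72)=5392783, p(73)=6185689, p(74)=7089500, p(75)=8118264, p(76)=9289091, p(77)=10619863, p(78)=12132164, p(79)=13848650, p(80)=15796476, p(81)=18004327, p(82)=20506255, p(83)=23338469, p(84)=26543660, p(85)=30167357, p(86)=34262962, p(87)=38887673, p(88)=44108109, p(89)=49995925, p(90)=56634173, p(91)=64112359, p(92)=72533807, p(93)=82010177, p(94)=92669720, p(95)=104651419, p(96)=118114304, p(97)=133230930, p(98)=150198136, p(99)=169229875, p(100)=190569292, p(101)=214481126, p(102)=241265379, p(103)=271248950, p(104)=304801365, p(105)=342325709, p(106)=384276336, p(107)=431149389, p(108)=483502844, p(109)=541946240, p(110)=607163746, p(111)=679903203, p(112)=761002156, p(113)=851376628, p(114)=952050665, p(115)=1064144451, p(116)=1188908248, p(117)=1327710076, p(118)=1482074143, p(119)=1653668665, p(120)=1844349560, p(121)=2056148051, p(122)=2291320912, p(123)=2552338241, p(124)=2841940500, p(125)=3163127352, p(126)=3519222692, p(127)=3913864295, p(128)=4351078600, p(129)=4835271870, p(130)=5371315400, p(131)=5964539504, p(132)=6620830889, p(133)=7346629512, p(134)=8149040695, p(135)=9035836076, p(136)=10015581680, p(137)=11097645016, p(138)=12292341831, p(139)=13610949895, p(140)=15065878135, p(141)=16670689208, p(142)=18440293320, p(143)=20390982757, p(144)=22540654445, p(145)=24908858009, p(146)=27517052599, p(147)=30388671978, p(148)=33549419497, p(149)=37027355200, p(150)=40853235313, p(151)=45060624582, p(152)=49686288421, p(153)=54770336324, p(154)=60356673280, p(155)=66493182097, p(156)=73232243759, p(157)=80630964769, p(158)=88751778802, p(159)=97662728555, p(160)=107438159466, p(161)=118159068427, p(162)=129913904637, p(163)=142798995930, p(164)=156919475295, p(165)=172389800255, p(166)=189334822579, p(167)=207890420102, p(168)=228204732751, p(169)=250438925115, p(170)=274768617130, p(171)=301384802048, p(172)=330495499613, p(173)=362326859895, p(174)=397125074750, p(175)=435157697830, p(176)=476715857290, p(177)=522115831195, p(178)=571701605655, p(179)=625846753120, p(180)=684957390936, p(181)=749474411781, p(182)=819876908323.
Final step: p(183) = p(182) + p(181) - p(178) - p(176) + p(171) + p(168) - p(161) - p(157) + p(148) + p(143) - p(132) - p(126) + p(113) + p(106) - p(91) - p(83) + p(66) + p(57) - p(38) - p(28) + p(7)
= 819876908323 + 749474411781 - 571701605655 - 476715857290 + 301384802048 + 228204732751 - 118159068427 - 80630964769 + 33549419497 + 20390982757 - 6620830889 - 3519222692 + 851376628 + 384276336 - 64112359 - 23338469 + 2323520 + 614154 - 26015 - 3718 + 15
= 896684817527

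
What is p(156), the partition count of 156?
73232243759

p(n) counts ways to write n as a sum of positive integers (order ignored).
Euler's pentagonal recurrence: p(k) = p(k-1) + p(k-2) - p(k-5) - p(k-7) + p(k-12) + p(k-15) - ... (offsets j(3j∓1)/2, signs ++--, p(0)=1, p(<0)=0).
DP table for k = 0..155: p(0)=1, p(1)=1, p(2)=2, p(3)=3, p(4)=5, p(5)=7, p(6)=11, p(7)=15, p(8)=22, p(9)=30, p(10)=42, p(11)=56, p(12)=77, p(13)=101, p(14)=135, p(15)=176, p(16)=231, p(17)=297, p(18)=385, p(19)=490, p(20)=627, p(21)=792, p(22)=1002, p(23)=1255, p(24)=1575, p(25)=1958, p(26)=2436, p(27)=3010, p(28)=3718, p(29)=4565, p(30)=5604, p(31)=6842, p(32)=8349, p(33)=10143, p(34)=12310, p(35)=14883, p(36)=17977, p(37)=21637, p(38)=26015, p(39)=31185, p(40)=37338, p(41)=44583, p(42)=53174, p(43)=63261, p(44)=75175, p(45)=89134, p(46)=105558, p(47)=124754, p(48)=147273, p(49)=173525, p(50)=204226, p(51)=239943, p(52)=281589, p(53)=329931, p(54)=386155, p(55)=451276, p(56)=526823, p(57)=614154, p(58)=715220, p(59)=831820, p(60)=966467, p(61)=1121505, p(62)=1300156, p(63)=1505499, p(64)=1741630, p(65)=2012558, p(66)=2323520, p(67)=2679689, p(68)=3087735, p(69)=3554345, p(70)=4087968, p(71)=4697205, p(72)=5392783, p(73)=6185689, p(74)=7089500, p(75)=8118264, p(76)=9289091, p(77)=10619863, p(78)=12132164, p(79)=13848650, p(80)=15796476, p(81)=18004327, p(82)=20506255, p(83)=23338469, p(84)=26543660, p(85)=30167357, p(86)=34262962, p(87)=38887673, p(88)=44108109, p(89)=49995925, p(90)=56634173, p(91)=64112359, p(92)=72533807, p(93)=82010177, p(94)=92669720, p(95)=104651419, p(96)=118114304, p(97)=133230930, p(98)=150198136, p(99)=169229875, p(100)=190569292, p(101)=214481126, p(102)=241265379, p(103)=271248950, p(104)=304801365, p(105)=342325709, p(106)=384276336, p(107)=431149389, p(108)=483502844, p(109)=541946240, p(110)=607163746, p(111)=679903203, p(112)=761002156, p(113)=851376628, p(114)=952050665, p(115)=1064144451, p(116)=1188908248, p(117)=1327710076, p(118)=1482074143, p(119)=1653668665, p(120)=1844349560, p(121)=2056148051, p(122)=2291320912, p(123)=2552338241, p(124)=2841940500, p(125)=3163127352, p(126)=3519222692, p(127)=3913864295, p(128)=4351078600, p(129)=4835271870, p(130)=5371315400, p(131)=5964539504, p(132)=6620830889, p(133)=7346629512, p(134)=8149040695, p(135)=9035836076, p(136)=10015581680, p(137)=11097645016, p(138)=12292341831, p(139)=13610949895, p(140)=15065878135, p(141)=16670689208, p(142)=18440293320, p(143)=20390982757, p(144)=22540654445, p(145)=24908858009, p(146)=27517052599, p(147)=30388671978, p(148)=33549419497, p(149)=37027355200, p(150)=40853235313, p(151)=45060624582, p(152)=49686288421, p(153)=54770336324, p(154)=60356673280, p(155)=66493182097.
Final step: p(156) = p(155) + p(154) - p(151) - p(149) + p(144) + p(141) - p(134) - p(130) + p(121) + p(116) - p(105) - p(99) + p(86) + p(79) - p(64) - p(56) + p(39) + p(30) - p(11) - p(1)
= 66493182097 + 60356673280 - 45060624582 - 37027355200 + 22540654445 + 16670689208 - 8149040695 - 5371315400 + 2056148051 + 1188908248 - 342325709 - 169229875 + 34262962 + 13848650 - 1741630 - 526823 + 31185 + 5604 - 56 - 1
= 73232243759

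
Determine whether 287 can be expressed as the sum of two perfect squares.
Not possible

Factorization: 287 = 7 × 41
By Fermat: n is sum of two squares iff every prime p ≡ 3 (mod 4) appears to even power.
Prime(s) ≡ 3 (mod 4) with odd exponent: [(7, 1)]
Therefore 287 cannot be expressed as a² + b².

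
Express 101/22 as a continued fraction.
[4; 1, 1, 2, 4]

Euclidean algorithm steps:
101 = 4 × 22 + 13
22 = 1 × 13 + 9
13 = 1 × 9 + 4
9 = 2 × 4 + 1
4 = 4 × 1 + 0
Continued fraction: [4; 1, 1, 2, 4]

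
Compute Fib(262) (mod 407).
188

Matrix identity: Q^n = [[F_(n+1), F_n], [F_n, F_(n-1)]] with Q = [[1,1],[1,0]].
n = 262 = 100000110₂. Square-and-multiply, entries mod 407:
Q^1 = [[1,1],[1,0]]
Q^2 = (Q^1)² = [[2,1],[1,1]]
Q^4 = (Q^2)² = [[5,3],[3,2]]
Q^8 = (Q^4)² = [[34,21],[21,13]]
Q^16 = (Q^8)² = [[376,173],[173,203]]
Q^32 = (Q^16)² = [[365,45],[45,320]]
Q^65 = (Q^32)²·Q = [[19,126],[126,300]]
Q^131 = (Q^65)²·Q = [[265,364],[364,308]]
Q^262 = (Q^131)² = [[35,188],[188,254]]
F_262 mod 407 = Q^262[0][1] = 188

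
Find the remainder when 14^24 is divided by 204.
16

Repeated squaring. Binary of 24 = 11000.
14^1 ≡ 14 (mod 204); 14^2 ≡ 196 (mod 204); 14^4 ≡ 64 (mod 204); 14^8 ≡ 16 (mod 204); 14^16 ≡ 52 (mod 204)
14^24 = 14^8 × 14^16 ≡ 16 (mod 204)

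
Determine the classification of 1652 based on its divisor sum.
abundant

Proper divisors of 1652: sum = 1 + 2 + 4 + 7 + 14 + 28 + 59 + 118 + 236 + 413 + 826 = 1708
Since 1708 > 1652, 1652 is abundant.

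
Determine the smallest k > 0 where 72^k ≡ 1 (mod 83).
82

83 is prime, so ord(72) divides φ(83) = 82.
Divisors of 82: 1, 2, 41, 82.
Repeated squaring: 72^1 ≡ 72, 72^2 ≡ 38, 72^4 ≡ 33, 72^8 ≡ 10, 72^16 ≡ 17, 72^32 ≡ 40, 72^64 ≡ 23 (mod 83).
Test 72^d mod 83 for each divisor d in increasing order:
72^1 ≡ 72
72^2 ≡ 38
72^41 = 72^32·72^8·72^1 ≡ 82
72^82 = 72^64·72^16·72^2 ≡ 1  ← first divisor giving 1
The order is 82.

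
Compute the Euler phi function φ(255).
128

255 = 3 × 5 × 17
φ(n) = n × ∏(1 - 1/p) for each prime p dividing n
φ(255) = 255 × (1 - 1/3) × (1 - 1/5) × (1 - 1/17) = 128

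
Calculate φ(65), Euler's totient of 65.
48

65 = 5 × 13
φ(n) = n × ∏(1 - 1/p) for each prime p dividing n
φ(65) = 65 × (1 - 1/5) × (1 - 1/13) = 48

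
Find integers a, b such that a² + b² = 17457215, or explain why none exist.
Not possible

Factorization: 17457215 = 5 × 17 × 59^3
By Fermat: n is sum of two squares iff every prime p ≡ 3 (mod 4) appears to even power.
Prime(s) ≡ 3 (mod 4) with odd exponent: [(59, 3)]
Therefore 17457215 cannot be expressed as a² + b².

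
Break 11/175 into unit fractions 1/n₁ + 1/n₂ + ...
1/16 + 1/2800

Greedy algorithm:
11/175: ceiling(175/11) = 16, use 1/16
1/2800: ceiling(2800/1) = 2800, use 1/2800
Result: 11/175 = 1/16 + 1/2800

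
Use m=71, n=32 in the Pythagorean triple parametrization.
(4017, 4544, 6065)

Euclid's formula: a = m² - n², b = 2mn, c = m² + n²
m = 71, n = 32
a = 71² - 32² = 5041 - 1024 = 4017
b = 2 × 71 × 32 = 4544
c = 71² + 32² = 5041 + 1024 = 6065
Verification: 4017² + 4544² = 16136289 + 20647936 = 36784225 = 6065² ✓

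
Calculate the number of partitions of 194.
2366022741845

p(n) counts ways to write n as a sum of positive integers (order ignored).
Euler's pentagonal recurrence: p(k) = p(k-1) + p(k-2) - p(k-5) - p(k-7) + p(k-12) + p(k-15) - ... (offsets j(3j∓1)/2, signs ++--, p(0)=1, p(<0)=0).
DP table for k = 0..193: p(0)=1, p(1)=1, p(2)=2, p(3)=3, p(4)=5, p(5)=7, p(6)=11, p(7)=15, p(8)=22, p(9)=30, p(10)=42, p(11)=56, p(12)=77, p(13)=101, p(14)=135, p(15)=176, p(16)=231, p(17)=297, p(18)=385, p(19)=490, p(20)=627, p(21)=792, p(22)=1002, p(23)=1255, p(24)=1575, p(25)=1958, p(26)=2436, p(27)=3010, p(28)=3718, p(29)=4565, p(30)=5604, p(31)=6842, p(32)=8349, p(33)=10143, p(34)=12310, p(35)=14883, p(36)=17977, p(37)=21637, p(38)=26015, p(39)=31185, p(40)=37338, p(41)=44583, p(42)=53174, p(43)=63261, p(44)=75175, p(45)=89134, p(46)=105558, p(47)=124754, p(48)=147273, p(49)=173525, p(50)=204226, p(51)=239943, p(52)=281589, p(53)=329931, p(54)=386155, p(55)=451276, p(56)=526823, p(57)=614154, p(58)=715220, p(59)=831820, p(60)=966467, p(61)=1121505, p(62)=1300156, p(63)=1505499, p(64)=1741630, p(65)=2012558, p(66)=2323520, p(67)=2679689, p(68)=3087735, p(69)=3554345, p(70)=4087968, p(71)=4697205, p(72)=5392783, p(73)=6185689, p(74)=7089500, p(75)=8118264, p(76)=9289091, p(77)=10619863, p(78)=12132164, p(79)=13848650, p(80)=15796476, p(81)=18004327, p(82)=20506255, p(83)=23338469, p(84)=26543660, p(85)=30167357, p(86)=34262962, p(87)=38887673, p(88)=44108109, p(89)=49995925, p(90)=56634173, p(91)=64112359, p(92)=72533807, p(93)=82010177, p(94)=92669720, p(95)=104651419, p(96)=118114304, p(97)=133230930, p(98)=150198136, p(99)=169229875, p(100)=190569292, p(101)=214481126, p(102)=241265379, p(103)=271248950, p(104)=304801365, p(105)=342325709, p(106)=384276336, p(107)=431149389, p(108)=483502844, p(109)=541946240, p(110)=607163746, p(111)=679903203, p(112)=761002156, p(113)=851376628, p(114)=952050665, p(115)=1064144451, p(116)=1188908248, p(117)=1327710076, p(118)=1482074143, p(119)=1653668665, p(120)=1844349560, p(121)=2056148051, p(122)=2291320912, p(123)=2552338241, p(124)=2841940500, p(125)=3163127352, p(126)=3519222692, p(127)=3913864295, p(128)=4351078600, p(129)=4835271870, p(130)=5371315400, p(131)=5964539504, p(132)=6620830889, p(133)=7346629512, p(134)=8149040695, p(135)=9035836076, p(136)=10015581680, p(137)=11097645016, p(138)=12292341831, p(139)=13610949895, p(140)=15065878135, p(141)=16670689208, p(142)=18440293320, p(143)=20390982757, p(144)=22540654445, p(145)=24908858009, p(146)=27517052599, p(147)=30388671978, p(148)=33549419497, p(149)=37027355200, p(150)=40853235313, p(151)=45060624582, p(152)=49686288421, p(153)=54770336324, p(154)=60356673280, p(155)=66493182097, p(156)=73232243759, p(157)=80630964769, p(158)=88751778802, p(159)=97662728555, p(160)=107438159466, p(161)=118159068427, p(162)=129913904637, p(163)=142798995930, p(164)=156919475295, p(165)=172389800255, p(166)=189334822579, p(167)=207890420102, p(168)=228204732751, p(169)=250438925115, p(170)=274768617130, p(171)=301384802048, p(172)=330495499613, p(173)=362326859895, p(174)=397125074750, p(175)=435157697830, p(176)=476715857290, p(177)=522115831195, p(178)=571701605655, p(179)=625846753120, p(180)=684957390936, p(181)=749474411781, p(182)=819876908323, p(183)=896684817527, p(184)=980462880430, p(185)=1071823774337, p(186)=1171432692373, p(187)=1280011042268, p(188)=1398341745571, p(189)=1527273599625, p(190)=1667727404093, p(191)=1820701100652, p(192)=1987276856363, p(193)=2168627105469.
Final step: p(194) = p(193) + p(192) - p(189) - p(187) + p(182) + p(179) - p(172) - p(168) + p(159) + p(154) - p(143) - p(137) + p(124) + p(117) - p(102) - p(94) + p(77) + p(68) - p(49) - p(39) + p(18) + p(7)
= 2168627105469 + 1987276856363 - 1527273599625 - 1280011042268 + 819876908323 + 625846753120 - 330495499613 - 228204732751 + 97662728555 + 60356673280 - 20390982757 - 11097645016 + 2841940500 + 1327710076 - 241265379 - 92669720 + 10619863 + 3087735 - 173525 - 31185 + 385 + 15
= 2366022741845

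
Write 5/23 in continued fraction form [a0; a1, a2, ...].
[0; 4, 1, 1, 2]

Euclidean algorithm steps:
5 = 0 × 23 + 5
23 = 4 × 5 + 3
5 = 1 × 3 + 2
3 = 1 × 2 + 1
2 = 2 × 1 + 0
Continued fraction: [0; 4, 1, 1, 2]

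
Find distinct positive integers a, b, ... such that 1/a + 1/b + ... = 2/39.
1/20 + 1/780

Greedy algorithm:
2/39: ceiling(39/2) = 20, use 1/20
1/780: ceiling(780/1) = 780, use 1/780
Result: 2/39 = 1/20 + 1/780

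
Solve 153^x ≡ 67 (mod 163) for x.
37

Baby-step giant-step with step n = ⌈√163⌉ = 13.
Baby steps 153^j mod 163 (j:value) for j=0..12: 0:1, 1:153, 2:100, 3:141, 4:57, 5:82, 6:158, 7:50, 8:152, 9:110, 10:41, 11:79, 12:25.
Giant-step multiplier: 153^(-13) ≡ 153^(162-13) = 153^149 ≡ 148 (mod 163).
Giant steps γ_i = 67·148^i mod 163: γ_0=67, γ_1=136, γ_2=79 (in table at j=11).
x = i·n + j = 2·13 + 11 = 37.
Check: 153^37 ≡ 67 (mod 163).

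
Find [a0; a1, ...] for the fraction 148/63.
[2; 2, 1, 6, 3]

Euclidean algorithm steps:
148 = 2 × 63 + 22
63 = 2 × 22 + 19
22 = 1 × 19 + 3
19 = 6 × 3 + 1
3 = 3 × 1 + 0
Continued fraction: [2; 2, 1, 6, 3]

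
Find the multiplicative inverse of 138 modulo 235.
172

gcd(138, 235) = 1, so the inverse exists.
Extended Euclidean algorithm on (235, 138):
235 = 1 × 138 + 97  ⟹  97 = (1)·235 + (-1)·138
138 = 1 × 97 + 41  ⟹  41 = (-1)·235 + (2)·138
97 = 2 × 41 + 15  ⟹  15 = (3)·235 + (-5)·138
41 = 2 × 15 + 11  ⟹  11 = (-7)·235 + (12)·138
15 = 1 × 11 + 4  ⟹  4 = (10)·235 + (-17)·138
11 = 2 × 4 + 3  ⟹  3 = (-27)·235 + (46)·138
4 = 1 × 3 + 1  ⟹  1 = (37)·235 + (-63)·138
So (-63)·138 ≡ 1 (mod 235), i.e. 138^(-1) ≡ -63 ≡ 172 (mod 235).
Check: 138 × 172 = 23736 ≡ 1 (mod 235)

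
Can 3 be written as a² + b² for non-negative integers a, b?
Not possible

Factorization: 3 = 3
By Fermat: n is sum of two squares iff every prime p ≡ 3 (mod 4) appears to even power.
Prime(s) ≡ 3 (mod 4) with odd exponent: [(3, 1)]
Therefore 3 cannot be expressed as a² + b².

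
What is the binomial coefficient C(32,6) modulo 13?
1

Using Lucas' theorem:
Write n=32 and k=6 in base 13:
n in base 13: [2, 6]
k in base 13: [0, 6]
C(32,6) mod 13 = ∏ C(n_i, k_i) mod 13
Digit binomials (mod 13): C(2,0) = 1; C(6,6) = 1
Product: 1 × 1 = 1 ≡ 1 (mod 13)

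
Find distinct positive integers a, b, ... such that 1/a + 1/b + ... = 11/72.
1/7 + 1/101 + 1/50904

Greedy algorithm:
11/72: ceiling(72/11) = 7, use 1/7
5/504: ceiling(504/5) = 101, use 1/101
1/50904: ceiling(50904/1) = 50904, use 1/50904
Result: 11/72 = 1/7 + 1/101 + 1/50904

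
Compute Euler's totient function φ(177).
116

177 = 3 × 59
φ(n) = n × ∏(1 - 1/p) for each prime p dividing n
φ(177) = 177 × (1 - 1/3) × (1 - 1/59) = 116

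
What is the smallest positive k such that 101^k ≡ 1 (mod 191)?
190

191 is prime, so ord(101) divides φ(191) = 190.
Divisors of 190: 1, 2, 5, 10, 19, 38, 95, 190.
Repeated squaring: 101^1 ≡ 101, 101^2 ≡ 78, 101^4 ≡ 163, 101^8 ≡ 20, 101^16 ≡ 18, 101^32 ≡ 133, 101^64 ≡ 117, 101^128 ≡ 128 (mod 191).
Test 101^d mod 191 for each divisor d in increasing order:
101^1 ≡ 101
101^2 ≡ 78
101^5 = 101^4·101^1 ≡ 37
101^10 = 101^8·101^2 ≡ 32
101^19 = 101^16·101^2·101^1 ≡ 82
101^38 = 101^32·101^4·101^2 ≡ 39
101^95 = 101^64·101^16·101^8·101^4·101^2·101^1 ≡ 190
101^190 = 101^128·101^32·101^16·101^8·101^4·101^2 ≡ 1  ← first divisor giving 1
The order is 190.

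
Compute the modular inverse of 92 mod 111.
35

gcd(92, 111) = 1, so the inverse exists.
Extended Euclidean algorithm on (111, 92):
111 = 1 × 92 + 19  ⟹  19 = (1)·111 + (-1)·92
92 = 4 × 19 + 16  ⟹  16 = (-4)·111 + (5)·92
19 = 1 × 16 + 3  ⟹  3 = (5)·111 + (-6)·92
16 = 5 × 3 + 1  ⟹  1 = (-29)·111 + (35)·92
So (35)·92 ≡ 1 (mod 111), i.e. 92^(-1) ≡ 35 (mod 111).
Check: 92 × 35 = 3220 ≡ 1 (mod 111)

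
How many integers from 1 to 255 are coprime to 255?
128

255 = 3 × 5 × 17
φ(n) = n × ∏(1 - 1/p) for each prime p dividing n
φ(255) = 255 × (1 - 1/3) × (1 - 1/5) × (1 - 1/17) = 128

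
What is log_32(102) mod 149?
72

Baby-step giant-step with step n = ⌈√149⌉ = 13.
Baby steps 32^j mod 149 (j:value) for j=0..12: 0:1, 1:32, 2:130, 3:137, 4:63, 5:79, 6:144, 7:138, 8:95, 9:60, 10:132, 11:52, 12:25.
Giant-step multiplier: 32^(-13) ≡ 32^(148-13) = 32^135 ≡ 84 (mod 149).
Giant steps γ_i = 102·84^i mod 149: γ_0=102, γ_1=75, γ_2=42, γ_3=101, γ_4=140, γ_5=138 (in table at j=7).
x = i·n + j = 5·13 + 7 = 72.
Check: 32^72 ≡ 102 (mod 149).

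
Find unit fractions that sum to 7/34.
1/5 + 1/170

Greedy algorithm:
7/34: ceiling(34/7) = 5, use 1/5
1/170: ceiling(170/1) = 170, use 1/170
Result: 7/34 = 1/5 + 1/170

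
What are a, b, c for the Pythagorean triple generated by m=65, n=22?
(3741, 2860, 4709)

Euclid's formula: a = m² - n², b = 2mn, c = m² + n²
m = 65, n = 22
a = 65² - 22² = 4225 - 484 = 3741
b = 2 × 65 × 22 = 2860
c = 65² + 22² = 4225 + 484 = 4709
Verification: 3741² + 2860² = 13995081 + 8179600 = 22174681 = 4709² ✓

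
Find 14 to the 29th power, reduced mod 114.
32

Repeated squaring. Binary of 29 = 11101.
14^1 ≡ 14 (mod 114); 14^2 ≡ 82 (mod 114); 14^4 ≡ 112 (mod 114); 14^8 ≡ 4 (mod 114); 14^16 ≡ 16 (mod 114)
14^29 = 14^1 × 14^4 × 14^8 × 14^16 ≡ 32 (mod 114)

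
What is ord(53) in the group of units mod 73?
72

73 is prime, so ord(53) divides φ(73) = 72.
Divisors of 72: 1, 2, 3, 4, 6, 8, 9, 12, 18, 24, 36, 72.
Repeated squaring: 53^1 ≡ 53, 53^2 ≡ 35, 53^4 ≡ 57, 53^8 ≡ 37, 53^16 ≡ 55, 53^32 ≡ 32, 53^64 ≡ 2 (mod 73).
Test 53^d mod 73 for each divisor d in increasing order:
53^1 ≡ 53
53^2 ≡ 35
53^3 = 53^2·53^1 ≡ 30
53^4 ≡ 57
53^6 = 53^4·53^2 ≡ 24
53^8 ≡ 37
53^9 = 53^8·53^1 ≡ 63
53^12 = 53^8·53^4 ≡ 65
53^18 = 53^16·53^2 ≡ 27
53^24 = 53^16·53^8 ≡ 64
53^36 = 53^32·53^4 ≡ 72
53^72 = 53^64·53^8 ≡ 1  ← first divisor giving 1
The order is 72.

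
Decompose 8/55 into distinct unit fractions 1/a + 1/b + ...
1/7 + 1/385

Greedy algorithm:
8/55: ceiling(55/8) = 7, use 1/7
1/385: ceiling(385/1) = 385, use 1/385
Result: 8/55 = 1/7 + 1/385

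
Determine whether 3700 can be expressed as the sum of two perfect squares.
10² + 60² (a=10, b=60)

Factorization: 3700 = 2^2 × 5^2 × 37
By Fermat: n is sum of two squares iff every prime p ≡ 3 (mod 4) appears to even power.
All primes ≡ 3 (mod 4) appear to even power.
Search a = 0, 1, 2, … for 3700 - a² a perfect square: first hit at a = 10: 3700 - 100 = 3600 = 60².
3700 = 10² + 60² = 100 + 3600 ✓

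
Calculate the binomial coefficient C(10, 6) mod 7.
0

Using Lucas' theorem:
Write n=10 and k=6 in base 7:
n in base 7: [1, 3]
k in base 7: [0, 6]
C(10,6) mod 7 = ∏ C(n_i, k_i) mod 7
Digit binomials (mod 7): C(1,0) = 1; C(3,6) = 0 (k_i > n_i)
Product: 1 × 0 = 0 ≡ 0 (mod 7)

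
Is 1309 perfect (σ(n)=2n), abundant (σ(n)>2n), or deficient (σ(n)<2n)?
deficient

Proper divisors of 1309: sum = 1 + 7 + 11 + 17 + 77 + 119 + 187 = 419
Since 419 < 1309, 1309 is deficient.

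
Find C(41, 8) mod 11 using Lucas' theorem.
1

Using Lucas' theorem:
Write n=41 and k=8 in base 11:
n in base 11: [3, 8]
k in base 11: [0, 8]
C(41,8) mod 11 = ∏ C(n_i, k_i) mod 11
Digit binomials (mod 11): C(3,0) = 1; C(8,8) = 1
Product: 1 × 1 = 1 ≡ 1 (mod 11)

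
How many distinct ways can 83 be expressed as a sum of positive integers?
23338469

p(n) counts ways to write n as a sum of positive integers (order ignored).
Euler's pentagonal recurrence: p(k) = p(k-1) + p(k-2) - p(k-5) - p(k-7) + p(k-12) + p(k-15) - ... (offsets j(3j∓1)/2, signs ++--, p(0)=1, p(<0)=0).
DP table for k = 0..82: p(0)=1, p(1)=1, p(2)=2, p(3)=3, p(4)=5, p(5)=7, p(6)=11, p(7)=15, p(8)=22, p(9)=30, p(10)=42, p(11)=56, p(12)=77, p(13)=101, p(14)=135, p(15)=176, p(16)=231, p(17)=297, p(18)=385, p(19)=490, p(20)=627, p(21)=792, p(22)=1002, p(23)=1255, p(24)=1575, p(25)=1958, p(26)=2436, p(27)=3010, p(28)=3718, p(29)=4565, p(30)=5604, p(31)=6842, p(32)=8349, p(33)=10143, p(34)=12310, p(35)=14883, p(36)=17977, p(37)=21637, p(38)=26015, p(39)=31185, p(40)=37338, p(41)=44583, p(42)=53174, p(43)=63261, p(44)=75175, p(45)=89134, p(46)=105558, p(47)=124754, p(48)=147273, p(49)=173525, p(50)=204226, p(51)=239943, p(52)=281589, p(53)=329931, p(54)=386155, p(55)=451276, p(56)=526823, p(57)=614154, p(58)=715220, p(59)=831820, p(60)=966467, p(61)=1121505, p(62)=1300156, p(63)=1505499, p(64)=1741630, p(65)=2012558, p(66)=2323520, p(67)=2679689, p(68)=3087735, p(69)=3554345, p(70)=4087968, p(71)=4697205, p(72)=5392783, p(73)=6185689, p(74)=7089500, p(75)=8118264, p(76)=9289091, p(77)=10619863, p(78)=12132164, p(79)=13848650, p(80)=15796476, p(81)=18004327, p(82)=20506255.
Final step: p(83) = p(82) + p(81) - p(78) - p(76) + p(71) + p(68) - p(61) - p(57) + p(48) + p(43) - p(32) - p(26) + p(13) + p(6)
= 20506255 + 18004327 - 12132164 - 9289091 + 4697205 + 3087735 - 1121505 - 614154 + 147273 + 63261 - 8349 - 2436 + 101 + 11
= 23338469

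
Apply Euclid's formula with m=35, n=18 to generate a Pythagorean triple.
(901, 1260, 1549)

Euclid's formula: a = m² - n², b = 2mn, c = m² + n²
m = 35, n = 18
a = 35² - 18² = 1225 - 324 = 901
b = 2 × 35 × 18 = 1260
c = 35² + 18² = 1225 + 324 = 1549
Verification: 901² + 1260² = 811801 + 1587600 = 2399401 = 1549² ✓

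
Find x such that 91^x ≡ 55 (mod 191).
75

Baby-step giant-step with step n = ⌈√191⌉ = 14.
Baby steps 91^j mod 191 (j:value) for j=0..13: 0:1, 1:91, 2:68, 3:76, 4:40, 5:11, 6:46, 7:175, 8:72, 9:58, 10:121, 11:124, 12:15, 13:28.
Giant-step multiplier: 91^(-14) ≡ 91^(190-14) = 91^176 ≡ 144 (mod 191).
Giant steps γ_i = 55·144^i mod 191: γ_0=55, γ_1=89, γ_2=19, γ_3=62, γ_4=142, γ_5=11 (in table at j=5).
x = i·n + j = 5·14 + 5 = 75.
Check: 91^75 ≡ 55 (mod 191).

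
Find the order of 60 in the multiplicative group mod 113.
28

113 is prime, so ord(60) divides φ(113) = 112.
Divisors of 112: 1, 2, 4, 7, 8, 14, 16, 28, 56, 112.
Repeated squaring: 60^1 ≡ 60, 60^2 ≡ 97, 60^4 ≡ 30, 60^8 ≡ 109, 60^16 ≡ 16, 60^32 ≡ 30, 60^64 ≡ 109 (mod 113).
Test 60^d mod 113 for each divisor d in increasing order:
60^1 ≡ 60
60^2 ≡ 97
60^4 ≡ 30
60^7 = 60^4·60^2·60^1 ≡ 15
60^8 ≡ 109
60^14 = 60^8·60^4·60^2 ≡ 112
60^16 ≡ 16
60^28 = 60^16·60^8·60^4 ≡ 1  ← first divisor giving 1
The order is 28.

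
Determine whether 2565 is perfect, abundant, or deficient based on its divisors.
deficient

Proper divisors of 2565: sum = 1 + 3 + 5 + 9 + 15 + 19 + 27 + 45 + 57 + 95 + 135 + 171 + 285 + 513 + 855 = 2235
Since 2235 < 2565, 2565 is deficient.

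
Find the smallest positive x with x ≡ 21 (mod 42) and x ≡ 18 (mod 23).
777

Using Chinese Remainder Theorem:
M = 42 × 23 = 966
M1 = 23, M2 = 42
y1 = 23^(-1) mod 42 = 11
y2 = 42^(-1) mod 23 = 17
x = (21×23×11 + 18×42×17) mod 966 = 777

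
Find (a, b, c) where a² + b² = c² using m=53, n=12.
(2665, 1272, 2953)

Euclid's formula: a = m² - n², b = 2mn, c = m² + n²
m = 53, n = 12
a = 53² - 12² = 2809 - 144 = 2665
b = 2 × 53 × 12 = 1272
c = 53² + 12² = 2809 + 144 = 2953
Verification: 2665² + 1272² = 7102225 + 1617984 = 8720209 = 2953² ✓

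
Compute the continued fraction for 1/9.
[0; 9]

Euclidean algorithm steps:
1 = 0 × 9 + 1
9 = 9 × 1 + 0
Continued fraction: [0; 9]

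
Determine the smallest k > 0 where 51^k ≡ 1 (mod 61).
60

61 is prime, so ord(51) divides φ(61) = 60.
Divisors of 60: 1, 2, 3, 4, 5, 6, 10, 12, 15, 20, 30, 60.
Repeated squaring: 51^1 ≡ 51, 51^2 ≡ 39, 51^4 ≡ 57, 51^8 ≡ 16, 51^16 ≡ 12, 51^32 ≡ 22 (mod 61).
Test 51^d mod 61 for each divisor d in increasing order:
51^1 ≡ 51
51^2 ≡ 39
51^3 = 51^2·51^1 ≡ 37
51^4 ≡ 57
51^5 = 51^4·51^1 ≡ 40
51^6 = 51^4·51^2 ≡ 27
51^10 = 51^8·51^2 ≡ 14
51^12 = 51^8·51^4 ≡ 58
51^15 = 51^8·51^4·51^2·51^1 ≡ 11
51^20 = 51^16·51^4 ≡ 13
51^30 = 51^16·51^8·51^4·51^2 ≡ 60
51^60 = 51^32·51^16·51^8·51^4 ≡ 1  ← first divisor giving 1
The order is 60.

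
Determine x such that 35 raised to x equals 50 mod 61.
15

Baby-step giant-step with step n = ⌈√61⌉ = 8.
Baby steps 35^j mod 61 (j:value) for j=0..7: 0:1, 1:35, 2:5, 3:53, 4:25, 5:21, 6:3, 7:44.
Giant-step multiplier: 35^(-8) ≡ 35^(60-8) = 35^52 ≡ 57 (mod 61).
Giant steps γ_i = 50·57^i mod 61: γ_0=50, γ_1=44 (in table at j=7).
x = i·n + j = 1·8 + 7 = 15.
Check: 35^15 ≡ 50 (mod 61).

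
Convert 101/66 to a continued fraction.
[1; 1, 1, 7, 1, 3]

Euclidean algorithm steps:
101 = 1 × 66 + 35
66 = 1 × 35 + 31
35 = 1 × 31 + 4
31 = 7 × 4 + 3
4 = 1 × 3 + 1
3 = 3 × 1 + 0
Continued fraction: [1; 1, 1, 7, 1, 3]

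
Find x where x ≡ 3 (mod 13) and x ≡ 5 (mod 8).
29

Using Chinese Remainder Theorem:
M = 13 × 8 = 104
M1 = 8, M2 = 13
y1 = 8^(-1) mod 13 = 5
y2 = 13^(-1) mod 8 = 5
x = (3×8×5 + 5×13×5) mod 104 = 29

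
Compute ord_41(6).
40

41 is prime, so ord(6) divides φ(41) = 40.
Divisors of 40: 1, 2, 4, 5, 8, 10, 20, 40.
Repeated squaring: 6^1 ≡ 6, 6^2 ≡ 36, 6^4 ≡ 25, 6^8 ≡ 10, 6^16 ≡ 18, 6^32 ≡ 37 (mod 41).
Test 6^d mod 41 for each divisor d in increasing order:
6^1 ≡ 6
6^2 ≡ 36
6^4 ≡ 25
6^5 = 6^4·6^1 ≡ 27
6^8 ≡ 10
6^10 = 6^8·6^2 ≡ 32
6^20 = 6^16·6^4 ≡ 40
6^40 = 6^32·6^8 ≡ 1  ← first divisor giving 1
The order is 40.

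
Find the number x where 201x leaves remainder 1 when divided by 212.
77

gcd(201, 212) = 1, so the inverse exists.
Extended Euclidean algorithm on (212, 201):
212 = 1 × 201 + 11  ⟹  11 = (1)·212 + (-1)·201
201 = 18 × 11 + 3  ⟹  3 = (-18)·212 + (19)·201
11 = 3 × 3 + 2  ⟹  2 = (55)·212 + (-58)·201
3 = 1 × 2 + 1  ⟹  1 = (-73)·212 + (77)·201
So (77)·201 ≡ 1 (mod 212), i.e. 201^(-1) ≡ 77 (mod 212).
Check: 201 × 77 = 15477 ≡ 1 (mod 212)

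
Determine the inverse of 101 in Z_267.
230

gcd(101, 267) = 1, so the inverse exists.
Extended Euclidean algorithm on (267, 101):
267 = 2 × 101 + 65  ⟹  65 = (1)·267 + (-2)·101
101 = 1 × 65 + 36  ⟹  36 = (-1)·267 + (3)·101
65 = 1 × 36 + 29  ⟹  29 = (2)·267 + (-5)·101
36 = 1 × 29 + 7  ⟹  7 = (-3)·267 + (8)·101
29 = 4 × 7 + 1  ⟹  1 = (14)·267 + (-37)·101
So (-37)·101 ≡ 1 (mod 267), i.e. 101^(-1) ≡ -37 ≡ 230 (mod 267).
Check: 101 × 230 = 23230 ≡ 1 (mod 267)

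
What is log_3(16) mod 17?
8

Baby-step giant-step with step n = ⌈√17⌉ = 5.
Baby steps 3^j mod 17 (j:value) for j=0..4: 0:1, 1:3, 2:9, 3:10, 4:13.
Giant-step multiplier: 3^(-5) ≡ 3^(16-5) = 3^11 ≡ 7 (mod 17).
Giant steps γ_i = 16·7^i mod 17: γ_0=16, γ_1=10 (in table at j=3).
x = i·n + j = 1·5 + 3 = 8.
Check: 3^8 ≡ 16 (mod 17).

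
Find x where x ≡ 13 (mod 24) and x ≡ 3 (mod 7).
157

Using Chinese Remainder Theorem:
M = 24 × 7 = 168
M1 = 7, M2 = 24
y1 = 7^(-1) mod 24 = 7
y2 = 24^(-1) mod 7 = 5
x = (13×7×7 + 3×24×5) mod 168 = 157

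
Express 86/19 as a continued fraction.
[4; 1, 1, 9]

Euclidean algorithm steps:
86 = 4 × 19 + 10
19 = 1 × 10 + 9
10 = 1 × 9 + 1
9 = 9 × 1 + 0
Continued fraction: [4; 1, 1, 9]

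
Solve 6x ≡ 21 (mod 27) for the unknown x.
x ≡ 8 (mod 9)

gcd(6, 27) = 3, which divides 21, so solutions exist.
Divide through by 3: 2x ≡ 7 (mod 9).
Find 2^(-1) mod 9 by the extended Euclidean algorithm:
9 = 4 × 2 + 1  ⟹  1 = (1)·9 + (-4)·2
So (-4)·2 ≡ 1 (mod 9), i.e. 2^(-1) ≡ -4 ≡ 5 (mod 9).
x ≡ 5 × 7 = 35 ≡ 8 (mod 9).
Check: 6 × 8 = 48 ≡ 21 (mod 27).
x ≡ 8 (mod 9), giving 3 solutions mod 27.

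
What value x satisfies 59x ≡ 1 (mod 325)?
314

gcd(59, 325) = 1, so the inverse exists.
Extended Euclidean algorithm on (325, 59):
325 = 5 × 59 + 30  ⟹  30 = (1)·325 + (-5)·59
59 = 1 × 30 + 29  ⟹  29 = (-1)·325 + (6)·59
30 = 1 × 29 + 1  ⟹  1 = (2)·325 + (-11)·59
So (-11)·59 ≡ 1 (mod 325), i.e. 59^(-1) ≡ -11 ≡ 314 (mod 325).
Check: 59 × 314 = 18526 ≡ 1 (mod 325)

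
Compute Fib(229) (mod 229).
1

Matrix identity: Q^n = [[F_(n+1), F_n], [F_n, F_(n-1)]] with Q = [[1,1],[1,0]].
n = 229 = 11100101₂. Square-and-multiply, entries mod 229:
Q^1 = [[1,1],[1,0]]
Q^3 = (Q^1)²·Q = [[3,2],[2,1]]
Q^7 = (Q^3)²·Q = [[21,13],[13,8]]
Q^14 = (Q^7)² = [[152,148],[148,4]]
Q^28 = (Q^14)² = [[124,188],[188,165]]
Q^57 = (Q^28)²·Q = [[170,111],[111,59]]
Q^114 = (Q^57)² = [[1,0],[0,1]]
Q^229 = (Q^114)²·Q = [[1,1],[1,0]]
F_229 mod 229 = Q^229[0][1] = 1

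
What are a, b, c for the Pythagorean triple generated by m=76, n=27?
(5047, 4104, 6505)

Euclid's formula: a = m² - n², b = 2mn, c = m² + n²
m = 76, n = 27
a = 76² - 27² = 5776 - 729 = 5047
b = 2 × 76 × 27 = 4104
c = 76² + 27² = 5776 + 729 = 6505
Verification: 5047² + 4104² = 25472209 + 16842816 = 42315025 = 6505² ✓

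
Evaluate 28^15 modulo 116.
28

Repeated squaring. Binary of 15 = 1111.
28^1 ≡ 28 (mod 116); 28^2 ≡ 88 (mod 116); 28^4 ≡ 88 (mod 116); 28^8 ≡ 88 (mod 116)
28^15 = 28^1 × 28^2 × 28^4 × 28^8 ≡ 28 (mod 116)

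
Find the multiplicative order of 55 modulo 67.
33

67 is prime, so ord(55) divides φ(67) = 66.
Divisors of 66: 1, 2, 3, 6, 11, 22, 33, 66.
Repeated squaring: 55^1 ≡ 55, 55^2 ≡ 10, 55^4 ≡ 33, 55^8 ≡ 17, 55^16 ≡ 21, 55^32 ≡ 39, 55^64 ≡ 47 (mod 67).
Test 55^d mod 67 for each divisor d in increasing order:
55^1 ≡ 55
55^2 ≡ 10
55^3 = 55^2·55^1 ≡ 14
55^6 = 55^4·55^2 ≡ 62
55^11 = 55^8·55^2·55^1 ≡ 37
55^22 = 55^16·55^4·55^2 ≡ 29
55^33 = 55^32·55^1 ≡ 1  ← first divisor giving 1
The order is 33.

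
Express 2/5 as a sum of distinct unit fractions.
1/3 + 1/15

Greedy algorithm:
2/5: ceiling(5/2) = 3, use 1/3
1/15: ceiling(15/1) = 15, use 1/15
Result: 2/5 = 1/3 + 1/15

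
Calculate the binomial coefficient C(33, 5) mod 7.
1

Using Lucas' theorem:
Write n=33 and k=5 in base 7:
n in base 7: [4, 5]
k in base 7: [0, 5]
C(33,5) mod 7 = ∏ C(n_i, k_i) mod 7
Digit binomials (mod 7): C(4,0) = 1; C(5,5) = 1
Product: 1 × 1 = 1 ≡ 1 (mod 7)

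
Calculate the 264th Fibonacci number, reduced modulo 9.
0

Matrix identity: Q^n = [[F_(n+1), F_n], [F_n, F_(n-1)]] with Q = [[1,1],[1,0]].
n = 264 = 100001000₂. Square-and-multiply, entries mod 9:
Q^1 = [[1,1],[1,0]]
Q^2 = (Q^1)² = [[2,1],[1,1]]
Q^4 = (Q^2)² = [[5,3],[3,2]]
Q^8 = (Q^4)² = [[7,3],[3,4]]
Q^16 = (Q^8)² = [[4,6],[6,7]]
Q^33 = (Q^16)²·Q = [[1,7],[7,3]]
Q^66 = (Q^33)² = [[5,1],[1,4]]
Q^132 = (Q^66)² = [[8,0],[0,8]]
Q^264 = (Q^132)² = [[1,0],[0,1]]
F_264 mod 9 = Q^264[0][1] = 0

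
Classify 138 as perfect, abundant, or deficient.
abundant

Proper divisors of 138: sum = 1 + 2 + 3 + 6 + 23 + 46 + 69 = 150
Since 150 > 138, 138 is abundant.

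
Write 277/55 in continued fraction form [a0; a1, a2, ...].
[5; 27, 2]

Euclidean algorithm steps:
277 = 5 × 55 + 2
55 = 27 × 2 + 1
2 = 2 × 1 + 0
Continued fraction: [5; 27, 2]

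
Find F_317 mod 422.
383

Matrix identity: Q^n = [[F_(n+1), F_n], [F_n, F_(n-1)]] with Q = [[1,1],[1,0]].
n = 317 = 100111101₂. Square-and-multiply, entries mod 422:
Q^1 = [[1,1],[1,0]]
Q^2 = (Q^1)² = [[2,1],[1,1]]
Q^4 = (Q^2)² = [[5,3],[3,2]]
Q^9 = (Q^4)²·Q = [[55,34],[34,21]]
Q^19 = (Q^9)²·Q = [[13,383],[383,52]]
Q^39 = (Q^19)²·Q = [[421,2],[2,419]]
Q^79 = (Q^39)²·Q = [[419,5],[5,414]]
Q^158 = (Q^79)² = [[34,367],[367,89]]
Q^317 = (Q^158)²·Q = [[370,383],[383,409]]
F_317 mod 422 = Q^317[0][1] = 383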